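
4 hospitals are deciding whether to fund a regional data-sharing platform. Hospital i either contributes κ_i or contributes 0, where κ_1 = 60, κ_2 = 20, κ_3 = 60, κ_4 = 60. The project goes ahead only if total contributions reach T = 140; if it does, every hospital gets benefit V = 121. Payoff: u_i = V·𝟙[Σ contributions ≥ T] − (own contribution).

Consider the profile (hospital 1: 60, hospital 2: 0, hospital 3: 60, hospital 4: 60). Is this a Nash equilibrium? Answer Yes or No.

Yes

Total = 180 ≥ 140: provided.
Hospital 1 (pledges 60, payoff 61): dropping to 0 → total 120, payoff 0. No gain.
Hospital 2 (pledges 0, payoff 121): pledging 20 → total 200, payoff 101. No gain.
Hospital 3 (pledges 60, payoff 61): dropping to 0 → total 120, payoff 0. No gain.
Hospital 4 (pledges 60, payoff 61): dropping to 0 → total 120, payoff 0. No gain.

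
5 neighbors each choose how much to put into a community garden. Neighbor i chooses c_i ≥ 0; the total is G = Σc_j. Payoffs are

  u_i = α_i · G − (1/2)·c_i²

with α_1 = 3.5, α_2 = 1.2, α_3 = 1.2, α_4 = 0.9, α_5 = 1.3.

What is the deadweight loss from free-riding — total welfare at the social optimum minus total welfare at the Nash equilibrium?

107.23

Neighbor i's FOC: ∂u_i/∂c_i = α_i − c_i = 0, so c_i* = α_i.
NE contributions = (3.5, 1.2, 1.2, 0.9, 1.3); G = 8.1.
W^NE = (Σα)·G − ½Σα_i² = 8.1² − ½·17.63 = 56.795.
Planner sets c_i = Σα_j = 8.1 for every i, so G^SO = 5·8.1 = 40.5.
W^SO = (Σα)·G^SO − ½·5·(Σα)² = (5/2)·8.1² = 164.025.
Deadweight loss = W^SO − W^NE = 107.23.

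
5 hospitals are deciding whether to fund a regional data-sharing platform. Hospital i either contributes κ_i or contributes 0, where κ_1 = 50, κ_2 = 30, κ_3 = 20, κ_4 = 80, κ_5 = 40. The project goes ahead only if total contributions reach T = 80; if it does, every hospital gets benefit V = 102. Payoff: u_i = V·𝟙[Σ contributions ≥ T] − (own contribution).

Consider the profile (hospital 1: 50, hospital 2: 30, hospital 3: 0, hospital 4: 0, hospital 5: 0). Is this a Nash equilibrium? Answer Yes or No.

Yes

Total = 80 ≥ 80: provided.
Hospital 1 (pledges 50, payoff 52): dropping to 0 → total 30, payoff 0. No gain.
Hospital 2 (pledges 30, payoff 72): dropping to 0 → total 50, payoff 0. No gain.
Hospital 3 (pledges 0, payoff 102): pledging 20 → total 100, payoff 82. No gain.
Hospital 4 (pledges 0, payoff 102): pledging 80 → total 160, payoff 22. No gain.
Hospital 5 (pledges 0, payoff 102): pledging 40 → total 120, payoff 62. No gain.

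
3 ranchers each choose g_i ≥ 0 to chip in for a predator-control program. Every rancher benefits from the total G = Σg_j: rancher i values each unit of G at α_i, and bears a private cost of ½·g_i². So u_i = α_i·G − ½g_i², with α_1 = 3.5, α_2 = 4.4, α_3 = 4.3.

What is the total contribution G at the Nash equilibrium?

Rancher i's FOC: ∂u_i/∂g_i = α_i − g_i = 0, so g_i* = α_i.
NE contributions = (3.5, 4.4, 4.3); G = 12.2.

12.2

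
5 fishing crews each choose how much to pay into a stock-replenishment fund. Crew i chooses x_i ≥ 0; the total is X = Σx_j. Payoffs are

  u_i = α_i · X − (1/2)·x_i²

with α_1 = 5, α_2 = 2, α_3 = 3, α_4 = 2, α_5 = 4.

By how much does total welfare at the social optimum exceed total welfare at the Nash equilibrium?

Crew i's FOC: ∂u_i/∂x_i = α_i − x_i = 0, so x_i* = α_i.
NE contributions = (5, 2, 3, 2, 4); X = 16.
W^NE = (Σα)·X − ½Σα_i² = 16² − ½·58 = 227.
Planner sets x_i = Σα_j = 16 for every i, so X^SO = 5·16 = 80.
W^SO = (Σα)·X^SO − ½·5·(Σα)² = (5/2)·16² = 640.
Deadweight loss = W^SO − W^NE = 413.

413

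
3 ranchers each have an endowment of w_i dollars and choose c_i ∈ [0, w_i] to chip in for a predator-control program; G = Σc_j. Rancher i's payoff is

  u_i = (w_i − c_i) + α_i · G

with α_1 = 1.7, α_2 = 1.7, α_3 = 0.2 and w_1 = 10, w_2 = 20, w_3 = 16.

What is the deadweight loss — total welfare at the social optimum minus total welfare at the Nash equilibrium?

∂u_i/∂c_i = α_i − 1, so rancher i contributes w_i if α_i > 1, else 0.
α_i > 1 for i ∈ {1, 2}; NE contributions (10, 20, 0), G = 30.
W^NE = Σw_i − G^NE + (Σα_i)·G^NE = 46 + 2.6·30 = 124.
Planner: ∂(Σu_j)/∂c_i = Σα_j − 1 = 2.6 > 0, so everyone contributes w_i; G^SO = 46, W^SO = 46 + 2.6·46 = 165.6.
Deadweight loss = 41.6.

41.6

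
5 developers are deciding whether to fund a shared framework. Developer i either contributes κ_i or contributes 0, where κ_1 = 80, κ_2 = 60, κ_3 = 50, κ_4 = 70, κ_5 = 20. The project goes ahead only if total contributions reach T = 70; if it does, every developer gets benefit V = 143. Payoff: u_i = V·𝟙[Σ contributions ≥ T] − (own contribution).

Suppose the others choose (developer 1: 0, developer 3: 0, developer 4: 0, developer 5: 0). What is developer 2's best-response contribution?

Others' total = 0. Even contributing 60 gives 60 < 70: no benefit either way.
Best response: 0.

0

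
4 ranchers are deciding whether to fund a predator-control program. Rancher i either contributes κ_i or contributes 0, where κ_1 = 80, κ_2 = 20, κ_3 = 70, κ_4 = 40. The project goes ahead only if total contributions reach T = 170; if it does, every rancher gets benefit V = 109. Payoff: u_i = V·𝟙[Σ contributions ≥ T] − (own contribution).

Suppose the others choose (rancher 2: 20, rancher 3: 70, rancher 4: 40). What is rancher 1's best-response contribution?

80

Others' total = 130. Contributing 80 brings total to 210 ≥ 170: gain V − κ_1 = 29.
Best response: 80.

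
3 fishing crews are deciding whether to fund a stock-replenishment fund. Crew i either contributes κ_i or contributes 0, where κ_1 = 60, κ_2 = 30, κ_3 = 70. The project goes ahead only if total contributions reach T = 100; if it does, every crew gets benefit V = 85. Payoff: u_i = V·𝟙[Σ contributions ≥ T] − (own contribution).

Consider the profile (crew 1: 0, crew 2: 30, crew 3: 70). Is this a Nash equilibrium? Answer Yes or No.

Yes

Total = 100 ≥ 100: provided.
Crew 1 (pledges 0, payoff 85): pledging 60 → total 160, payoff 25. No gain.
Crew 2 (pledges 30, payoff 55): dropping to 0 → total 70, payoff 0. No gain.
Crew 3 (pledges 70, payoff 15): dropping to 0 → total 30, payoff 0. No gain.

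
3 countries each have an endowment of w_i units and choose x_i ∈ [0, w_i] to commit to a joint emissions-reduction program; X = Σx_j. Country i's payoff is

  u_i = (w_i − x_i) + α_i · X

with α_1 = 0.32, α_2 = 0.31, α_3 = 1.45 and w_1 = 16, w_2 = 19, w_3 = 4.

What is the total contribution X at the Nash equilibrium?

4

∂u_i/∂x_i = α_i − 1, so country i contributes w_i if α_i > 1, else 0.
α_i > 1 for i ∈ {3}; NE contributions (0, 0, 4), X = 4.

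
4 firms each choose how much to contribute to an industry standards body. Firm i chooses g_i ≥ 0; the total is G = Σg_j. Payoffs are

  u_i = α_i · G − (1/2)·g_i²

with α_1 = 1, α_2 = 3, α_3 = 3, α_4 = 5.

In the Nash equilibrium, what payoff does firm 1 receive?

11.5

Firm i's FOC: ∂u_i/∂g_i = α_i − g_i = 0, so g_i* = α_i.
NE contributions = (1, 3, 3, 5); G = 12.
u_1 = α_1·G − ½·(g_1)² = 1·12 − ½·1² = 11.5.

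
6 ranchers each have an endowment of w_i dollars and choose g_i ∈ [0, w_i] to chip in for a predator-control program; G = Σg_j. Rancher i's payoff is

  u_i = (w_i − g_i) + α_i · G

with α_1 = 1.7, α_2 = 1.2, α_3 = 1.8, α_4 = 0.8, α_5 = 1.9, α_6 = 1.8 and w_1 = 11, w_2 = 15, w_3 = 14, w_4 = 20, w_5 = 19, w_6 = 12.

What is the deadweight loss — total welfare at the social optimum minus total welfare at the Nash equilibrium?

164

∂u_i/∂g_i = α_i − 1, so rancher i contributes w_i if α_i > 1, else 0.
α_i > 1 for i ∈ {1, 2, 3, 5, 6}; NE contributions (11, 15, 14, 0, 19, 12), G = 71.
W^NE = Σw_i − G^NE + (Σα_i)·G^NE = 91 + 8.2·71 = 673.2.
Planner: ∂(Σu_j)/∂g_i = Σα_j − 1 = 8.2 > 0, so everyone contributes w_i; G^SO = 91, W^SO = 91 + 8.2·91 = 837.2.
Deadweight loss = 164.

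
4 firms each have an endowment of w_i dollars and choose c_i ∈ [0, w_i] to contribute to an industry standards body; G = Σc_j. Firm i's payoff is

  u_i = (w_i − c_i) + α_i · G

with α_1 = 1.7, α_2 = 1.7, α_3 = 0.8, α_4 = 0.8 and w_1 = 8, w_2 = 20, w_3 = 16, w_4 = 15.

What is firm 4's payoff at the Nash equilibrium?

∂u_i/∂c_i = α_i − 1, so firm i contributes w_i if α_i > 1, else 0.
α_i > 1 for i ∈ {1, 2}; NE contributions (8, 20, 0, 0), G = 28.
u_4 = (15 − 0) + 0.8·28 = 37.4.

37.4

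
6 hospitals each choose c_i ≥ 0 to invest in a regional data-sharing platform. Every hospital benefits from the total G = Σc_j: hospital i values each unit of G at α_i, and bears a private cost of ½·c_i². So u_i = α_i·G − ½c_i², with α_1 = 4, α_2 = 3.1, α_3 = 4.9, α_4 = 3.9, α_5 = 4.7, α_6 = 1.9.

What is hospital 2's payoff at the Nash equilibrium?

Hospital i's FOC: ∂u_i/∂c_i = α_i − c_i = 0, so c_i* = α_i.
NE contributions = (4, 3.1, 4.9, 3.9, 4.7, 1.9); G = 22.5.
u_2 = α_2·G − ½·(c_2)² = 3.1·22.5 − ½·3.1² = 64.945.

64.945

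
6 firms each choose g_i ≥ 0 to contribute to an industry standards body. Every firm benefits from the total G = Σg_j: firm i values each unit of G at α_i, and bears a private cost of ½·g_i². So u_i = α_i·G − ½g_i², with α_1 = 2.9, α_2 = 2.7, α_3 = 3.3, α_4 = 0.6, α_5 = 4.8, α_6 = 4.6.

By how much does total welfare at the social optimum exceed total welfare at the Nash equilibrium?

Firm i's FOC: ∂u_i/∂g_i = α_i − g_i = 0, so g_i* = α_i.
NE contributions = (2.9, 2.7, 3.3, 0.6, 4.8, 4.6); G = 18.9.
W^NE = (Σα)·G − ½Σα_i² = 18.9² − ½·71.15 = 321.635.
Planner sets g_i = Σα_j = 18.9 for every i, so G^SO = 6·18.9 = 113.4.
W^SO = (Σα)·G^SO − ½·6·(Σα)² = (6/2)·18.9² = 1071.63.
Deadweight loss = W^SO − W^NE = 749.995.

749.995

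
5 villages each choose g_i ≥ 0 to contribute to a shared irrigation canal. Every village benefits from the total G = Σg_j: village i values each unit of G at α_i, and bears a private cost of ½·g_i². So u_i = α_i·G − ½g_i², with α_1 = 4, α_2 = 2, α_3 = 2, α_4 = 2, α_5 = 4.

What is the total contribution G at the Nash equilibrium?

14

Village i's FOC: ∂u_i/∂g_i = α_i − g_i = 0, so g_i* = α_i.
NE contributions = (4, 2, 2, 2, 4); G = 14.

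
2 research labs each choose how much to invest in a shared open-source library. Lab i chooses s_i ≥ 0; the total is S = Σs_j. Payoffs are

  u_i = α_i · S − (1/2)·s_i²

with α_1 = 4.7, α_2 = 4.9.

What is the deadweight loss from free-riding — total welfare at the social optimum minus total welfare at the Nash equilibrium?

Lab i's FOC: ∂u_i/∂s_i = α_i − s_i = 0, so s_i* = α_i.
NE contributions = (4.7, 4.9); S = 9.6.
W^NE = (Σα)·S − ½Σα_i² = 9.6² − ½·46.1 = 69.11.
Planner sets s_i = Σα_j = 9.6 for every i, so S^SO = 2·9.6 = 19.2.
W^SO = (Σα)·S^SO − ½·2·(Σα)² = (2/2)·9.6² = 92.16.
Deadweight loss = W^SO − W^NE = 23.05.

23.05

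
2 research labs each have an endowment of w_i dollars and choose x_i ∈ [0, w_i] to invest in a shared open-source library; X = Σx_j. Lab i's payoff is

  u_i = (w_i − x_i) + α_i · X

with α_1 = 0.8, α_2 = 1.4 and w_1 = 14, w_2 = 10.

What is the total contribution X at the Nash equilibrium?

∂u_i/∂x_i = α_i − 1, so lab i contributes w_i if α_i > 1, else 0.
α_i > 1 for i ∈ {2}; NE contributions (0, 10), X = 10.

10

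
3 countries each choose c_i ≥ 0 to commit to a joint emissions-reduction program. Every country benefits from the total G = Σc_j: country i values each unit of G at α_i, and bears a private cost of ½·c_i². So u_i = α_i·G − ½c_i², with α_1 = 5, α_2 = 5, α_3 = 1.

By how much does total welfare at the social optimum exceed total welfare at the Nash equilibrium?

Country i's FOC: ∂u_i/∂c_i = α_i − c_i = 0, so c_i* = α_i.
NE contributions = (5, 5, 1); G = 11.
W^NE = (Σα)·G − ½Σα_i² = 11² − ½·51 = 95.5.
Planner sets c_i = Σα_j = 11 for every i, so G^SO = 3·11 = 33.
W^SO = (Σα)·G^SO − ½·3·(Σα)² = (3/2)·11² = 181.5.
Deadweight loss = W^SO − W^NE = 86.

86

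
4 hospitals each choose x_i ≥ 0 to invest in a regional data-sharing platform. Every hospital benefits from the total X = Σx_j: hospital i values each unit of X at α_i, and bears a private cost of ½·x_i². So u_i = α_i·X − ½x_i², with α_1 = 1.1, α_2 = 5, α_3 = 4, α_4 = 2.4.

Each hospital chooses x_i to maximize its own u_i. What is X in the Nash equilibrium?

Hospital i's FOC: ∂u_i/∂x_i = α_i − x_i = 0, so x_i* = α_i.
NE contributions = (1.1, 5, 4, 2.4); X = 12.5.

12.5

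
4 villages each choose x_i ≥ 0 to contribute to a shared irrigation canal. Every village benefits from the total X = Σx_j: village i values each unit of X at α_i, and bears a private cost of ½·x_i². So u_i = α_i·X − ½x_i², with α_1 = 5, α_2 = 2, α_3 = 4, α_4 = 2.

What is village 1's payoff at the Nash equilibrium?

52.5

Village i's FOC: ∂u_i/∂x_i = α_i − x_i = 0, so x_i* = α_i.
NE contributions = (5, 2, 4, 2); X = 13.
u_1 = α_1·X − ½·(x_1)² = 5·13 − ½·5² = 52.5.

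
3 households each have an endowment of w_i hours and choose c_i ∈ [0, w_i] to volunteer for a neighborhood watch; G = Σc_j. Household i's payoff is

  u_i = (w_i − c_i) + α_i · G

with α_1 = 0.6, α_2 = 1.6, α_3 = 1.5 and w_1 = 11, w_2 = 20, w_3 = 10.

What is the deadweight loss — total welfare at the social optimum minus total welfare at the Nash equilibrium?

∂u_i/∂c_i = α_i − 1, so household i contributes w_i if α_i > 1, else 0.
α_i > 1 for i ∈ {2, 3}; NE contributions (0, 20, 10), G = 30.
W^NE = Σw_i − G^NE + (Σα_i)·G^NE = 41 + 2.7·30 = 122.
Planner: ∂(Σu_j)/∂c_i = Σα_j − 1 = 2.7 > 0, so everyone contributes w_i; G^SO = 41, W^SO = 41 + 2.7·41 = 151.7.
Deadweight loss = 29.7.

29.7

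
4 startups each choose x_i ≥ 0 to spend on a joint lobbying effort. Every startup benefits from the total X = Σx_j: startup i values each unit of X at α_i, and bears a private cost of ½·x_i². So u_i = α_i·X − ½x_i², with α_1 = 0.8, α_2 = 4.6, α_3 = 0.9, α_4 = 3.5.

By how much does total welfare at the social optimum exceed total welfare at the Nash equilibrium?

113.47

Startup i's FOC: ∂u_i/∂x_i = α_i − x_i = 0, so x_i* = α_i.
NE contributions = (0.8, 4.6, 0.9, 3.5); X = 9.8.
W^NE = (Σα)·X − ½Σα_i² = 9.8² − ½·34.86 = 78.61.
Planner sets x_i = Σα_j = 9.8 for every i, so X^SO = 4·9.8 = 39.2.
W^SO = (Σα)·X^SO − ½·4·(Σα)² = (4/2)·9.8² = 192.08.
Deadweight loss = W^SO − W^NE = 113.47.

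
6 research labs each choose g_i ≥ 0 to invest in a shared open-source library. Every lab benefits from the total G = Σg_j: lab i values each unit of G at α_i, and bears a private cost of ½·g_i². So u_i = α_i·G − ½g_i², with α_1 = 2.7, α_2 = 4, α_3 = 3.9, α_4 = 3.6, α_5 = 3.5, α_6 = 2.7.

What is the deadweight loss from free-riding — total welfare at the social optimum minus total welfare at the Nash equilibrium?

867.82

Lab i's FOC: ∂u_i/∂g_i = α_i − g_i = 0, so g_i* = α_i.
NE contributions = (2.7, 4, 3.9, 3.6, 3.5, 2.7); G = 20.4.
W^NE = (Σα)·G − ½Σα_i² = 20.4² − ½·71 = 380.66.
Planner sets g_i = Σα_j = 20.4 for every i, so G^SO = 6·20.4 = 122.4.
W^SO = (Σα)·G^SO − ½·6·(Σα)² = (6/2)·20.4² = 1248.48.
Deadweight loss = W^SO − W^NE = 867.82.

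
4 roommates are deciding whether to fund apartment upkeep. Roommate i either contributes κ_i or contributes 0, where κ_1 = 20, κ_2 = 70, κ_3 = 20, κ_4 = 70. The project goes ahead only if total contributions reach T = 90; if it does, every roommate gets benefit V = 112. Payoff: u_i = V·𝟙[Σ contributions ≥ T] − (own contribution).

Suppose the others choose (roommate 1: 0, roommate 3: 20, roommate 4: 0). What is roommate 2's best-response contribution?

Others' total = 20. Contributing 70 brings total to 90 ≥ 90: gain V − κ_2 = 42.
Best response: 70.

70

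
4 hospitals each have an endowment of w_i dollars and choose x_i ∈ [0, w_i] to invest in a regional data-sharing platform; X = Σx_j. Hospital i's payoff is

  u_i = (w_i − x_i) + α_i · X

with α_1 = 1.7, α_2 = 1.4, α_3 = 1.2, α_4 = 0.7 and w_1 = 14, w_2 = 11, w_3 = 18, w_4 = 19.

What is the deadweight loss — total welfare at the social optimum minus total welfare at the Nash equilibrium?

76

∂u_i/∂x_i = α_i − 1, so hospital i contributes w_i if α_i > 1, else 0.
α_i > 1 for i ∈ {1, 2, 3}; NE contributions (14, 11, 18, 0), X = 43.
W^NE = Σw_i − X^NE + (Σα_i)·X^NE = 62 + 4·43 = 234.
Planner: ∂(Σu_j)/∂x_i = Σα_j − 1 = 4 > 0, so everyone contributes w_i; X^SO = 62, W^SO = 62 + 4·62 = 310.
Deadweight loss = 76.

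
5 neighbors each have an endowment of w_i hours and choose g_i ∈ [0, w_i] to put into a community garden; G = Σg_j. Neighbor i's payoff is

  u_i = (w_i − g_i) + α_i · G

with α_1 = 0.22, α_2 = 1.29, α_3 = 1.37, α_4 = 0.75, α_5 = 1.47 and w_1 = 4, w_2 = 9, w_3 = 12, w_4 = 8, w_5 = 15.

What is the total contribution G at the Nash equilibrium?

∂u_i/∂g_i = α_i − 1, so neighbor i contributes w_i if α_i > 1, else 0.
α_i > 1 for i ∈ {2, 3, 5}; NE contributions (0, 9, 12, 0, 15), G = 36.

36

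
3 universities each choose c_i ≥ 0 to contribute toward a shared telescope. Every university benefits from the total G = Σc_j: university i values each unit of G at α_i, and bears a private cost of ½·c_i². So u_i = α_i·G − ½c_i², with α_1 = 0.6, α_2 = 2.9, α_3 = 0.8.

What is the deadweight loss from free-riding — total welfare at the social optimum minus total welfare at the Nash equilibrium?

13.95

University i's FOC: ∂u_i/∂c_i = α_i − c_i = 0, so c_i* = α_i.
NE contributions = (0.6, 2.9, 0.8); G = 4.3.
W^NE = (Σα)·G − ½Σα_i² = 4.3² − ½·9.41 = 13.785.
Planner sets c_i = Σα_j = 4.3 for every i, so G^SO = 3·4.3 = 12.9.
W^SO = (Σα)·G^SO − ½·3·(Σα)² = (3/2)·4.3² = 27.735.
Deadweight loss = W^SO − W^NE = 13.95.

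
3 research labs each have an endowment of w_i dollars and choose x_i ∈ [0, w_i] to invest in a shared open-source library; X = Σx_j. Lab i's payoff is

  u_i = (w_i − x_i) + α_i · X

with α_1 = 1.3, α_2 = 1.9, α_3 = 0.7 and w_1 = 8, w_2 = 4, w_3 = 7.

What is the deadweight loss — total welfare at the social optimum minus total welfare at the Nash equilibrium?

20.3

∂u_i/∂x_i = α_i − 1, so lab i contributes w_i if α_i > 1, else 0.
α_i > 1 for i ∈ {1, 2}; NE contributions (8, 4, 0), X = 12.
W^NE = Σw_i − X^NE + (Σα_i)·X^NE = 19 + 2.9·12 = 53.8.
Planner: ∂(Σu_j)/∂x_i = Σα_j − 1 = 2.9 > 0, so everyone contributes w_i; X^SO = 19, W^SO = 19 + 2.9·19 = 74.1.
Deadweight loss = 20.3.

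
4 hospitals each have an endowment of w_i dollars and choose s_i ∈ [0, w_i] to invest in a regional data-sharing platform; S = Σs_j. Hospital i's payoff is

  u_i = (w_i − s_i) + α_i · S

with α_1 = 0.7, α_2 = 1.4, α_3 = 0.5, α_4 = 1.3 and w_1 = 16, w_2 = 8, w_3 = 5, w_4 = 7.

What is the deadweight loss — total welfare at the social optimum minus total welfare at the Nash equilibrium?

60.9

∂u_i/∂s_i = α_i − 1, so hospital i contributes w_i if α_i > 1, else 0.
α_i > 1 for i ∈ {2, 4}; NE contributions (0, 8, 0, 7), S = 15.
W^NE = Σw_i − S^NE + (Σα_i)·S^NE = 36 + 2.9·15 = 79.5.
Planner: ∂(Σu_j)/∂s_i = Σα_j − 1 = 2.9 > 0, so everyone contributes w_i; S^SO = 36, W^SO = 36 + 2.9·36 = 140.4.
Deadweight loss = 60.9.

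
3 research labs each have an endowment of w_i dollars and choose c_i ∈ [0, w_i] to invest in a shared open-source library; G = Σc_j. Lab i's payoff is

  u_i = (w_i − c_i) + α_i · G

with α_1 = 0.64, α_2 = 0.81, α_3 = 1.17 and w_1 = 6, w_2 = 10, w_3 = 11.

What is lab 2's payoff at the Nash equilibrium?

∂u_i/∂c_i = α_i − 1, so lab i contributes w_i if α_i > 1, else 0.
α_i > 1 for i ∈ {3}; NE contributions (0, 0, 11), G = 11.
u_2 = (10 − 0) + 0.81·11 = 18.91.

18.91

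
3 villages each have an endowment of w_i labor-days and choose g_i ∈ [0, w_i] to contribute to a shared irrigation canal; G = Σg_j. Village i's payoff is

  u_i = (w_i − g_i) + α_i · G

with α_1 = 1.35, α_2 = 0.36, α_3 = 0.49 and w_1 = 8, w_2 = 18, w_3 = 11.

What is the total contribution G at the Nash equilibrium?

8

∂u_i/∂g_i = α_i − 1, so village i contributes w_i if α_i > 1, else 0.
α_i > 1 for i ∈ {1}; NE contributions (8, 0, 0), G = 8.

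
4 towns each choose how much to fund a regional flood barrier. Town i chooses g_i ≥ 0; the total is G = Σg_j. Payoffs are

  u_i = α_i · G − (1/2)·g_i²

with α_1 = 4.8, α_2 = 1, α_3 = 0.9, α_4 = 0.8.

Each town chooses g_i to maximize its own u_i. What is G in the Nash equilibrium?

7.5

Town i's FOC: ∂u_i/∂g_i = α_i − g_i = 0, so g_i* = α_i.
NE contributions = (4.8, 1, 0.9, 0.8); G = 7.5.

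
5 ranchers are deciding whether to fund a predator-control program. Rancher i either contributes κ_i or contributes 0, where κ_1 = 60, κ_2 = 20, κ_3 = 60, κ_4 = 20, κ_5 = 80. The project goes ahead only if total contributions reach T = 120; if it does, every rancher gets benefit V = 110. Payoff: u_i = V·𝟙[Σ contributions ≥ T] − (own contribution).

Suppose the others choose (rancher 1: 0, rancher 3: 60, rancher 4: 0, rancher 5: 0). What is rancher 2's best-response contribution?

0

Others' total = 60. Even contributing 20 gives 80 < 120: no benefit either way.
Best response: 0.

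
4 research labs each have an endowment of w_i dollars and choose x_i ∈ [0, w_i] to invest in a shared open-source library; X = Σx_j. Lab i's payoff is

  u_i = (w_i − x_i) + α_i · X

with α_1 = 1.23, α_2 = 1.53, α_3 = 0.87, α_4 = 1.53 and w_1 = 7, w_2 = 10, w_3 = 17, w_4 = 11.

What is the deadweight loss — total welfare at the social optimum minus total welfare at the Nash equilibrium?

70.72

∂u_i/∂x_i = α_i − 1, so lab i contributes w_i if α_i > 1, else 0.
α_i > 1 for i ∈ {1, 2, 4}; NE contributions (7, 10, 0, 11), X = 28.
W^NE = Σw_i − X^NE + (Σα_i)·X^NE = 45 + 4.16·28 = 161.48.
Planner: ∂(Σu_j)/∂x_i = Σα_j − 1 = 4.16 > 0, so everyone contributes w_i; X^SO = 45, W^SO = 45 + 4.16·45 = 232.2.
Deadweight loss = 70.72.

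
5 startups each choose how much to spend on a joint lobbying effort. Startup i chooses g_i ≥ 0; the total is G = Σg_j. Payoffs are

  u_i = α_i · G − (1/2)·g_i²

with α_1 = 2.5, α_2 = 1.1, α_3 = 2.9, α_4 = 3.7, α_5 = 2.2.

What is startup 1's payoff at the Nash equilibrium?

27.875

Startup i's FOC: ∂u_i/∂g_i = α_i − g_i = 0, so g_i* = α_i.
NE contributions = (2.5, 1.1, 2.9, 3.7, 2.2); G = 12.4.
u_1 = α_1·G − ½·(g_1)² = 2.5·12.4 − ½·2.5² = 27.875.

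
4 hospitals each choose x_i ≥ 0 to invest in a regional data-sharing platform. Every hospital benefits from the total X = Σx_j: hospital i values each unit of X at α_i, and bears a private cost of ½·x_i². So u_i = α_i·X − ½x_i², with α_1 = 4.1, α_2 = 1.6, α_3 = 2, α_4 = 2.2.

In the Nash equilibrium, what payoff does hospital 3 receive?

Hospital i's FOC: ∂u_i/∂x_i = α_i − x_i = 0, so x_i* = α_i.
NE contributions = (4.1, 1.6, 2, 2.2); X = 9.9.
u_3 = α_3·X − ½·(x_3)² = 2·9.9 − ½·2² = 17.8.

17.8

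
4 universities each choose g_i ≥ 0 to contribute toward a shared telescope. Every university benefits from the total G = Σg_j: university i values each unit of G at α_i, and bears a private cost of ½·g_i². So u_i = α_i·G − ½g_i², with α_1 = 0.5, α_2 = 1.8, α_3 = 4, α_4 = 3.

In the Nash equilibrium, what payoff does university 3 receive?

29.2

University i's FOC: ∂u_i/∂g_i = α_i − g_i = 0, so g_i* = α_i.
NE contributions = (0.5, 1.8, 4, 3); G = 9.3.
u_3 = α_3·G − ½·(g_3)² = 4·9.3 − ½·4² = 29.2.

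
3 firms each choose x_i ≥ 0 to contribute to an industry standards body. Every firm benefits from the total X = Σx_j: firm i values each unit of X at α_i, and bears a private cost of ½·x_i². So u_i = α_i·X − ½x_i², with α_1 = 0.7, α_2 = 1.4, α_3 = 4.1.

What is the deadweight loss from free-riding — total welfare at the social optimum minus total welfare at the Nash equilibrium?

Firm i's FOC: ∂u_i/∂x_i = α_i − x_i = 0, so x_i* = α_i.
NE contributions = (0.7, 1.4, 4.1); X = 6.2.
W^NE = (Σα)·X − ½Σα_i² = 6.2² − ½·19.26 = 28.81.
Planner sets x_i = Σα_j = 6.2 for every i, so X^SO = 3·6.2 = 18.6.
W^SO = (Σα)·X^SO − ½·3·(Σα)² = (3/2)·6.2² = 57.66.
Deadweight loss = W^SO − W^NE = 28.85.

28.85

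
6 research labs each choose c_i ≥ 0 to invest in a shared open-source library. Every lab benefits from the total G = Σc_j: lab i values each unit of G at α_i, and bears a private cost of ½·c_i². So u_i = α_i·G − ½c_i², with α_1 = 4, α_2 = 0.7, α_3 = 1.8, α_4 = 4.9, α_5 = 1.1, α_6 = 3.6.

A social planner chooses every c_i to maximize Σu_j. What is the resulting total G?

Planner FOC: ∂(Σu_j)/∂c_i = (Σα_j) − c_i = 0, so c_i^SO = Σα_j = 16.1 for every i; G^SO = 96.6.

96.6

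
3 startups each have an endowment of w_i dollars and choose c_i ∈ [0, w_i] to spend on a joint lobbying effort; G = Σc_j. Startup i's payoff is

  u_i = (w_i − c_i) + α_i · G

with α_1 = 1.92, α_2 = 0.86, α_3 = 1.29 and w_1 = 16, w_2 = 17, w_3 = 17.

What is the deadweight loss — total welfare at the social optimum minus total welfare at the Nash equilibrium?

52.19

∂u_i/∂c_i = α_i − 1, so startup i contributes w_i if α_i > 1, else 0.
α_i > 1 for i ∈ {1, 3}; NE contributions (16, 0, 17), G = 33.
W^NE = Σw_i − G^NE + (Σα_i)·G^NE = 50 + 3.07·33 = 151.31.
Planner: ∂(Σu_j)/∂c_i = Σα_j − 1 = 3.07 > 0, so everyone contributes w_i; G^SO = 50, W^SO = 50 + 3.07·50 = 203.5.
Deadweight loss = 52.19.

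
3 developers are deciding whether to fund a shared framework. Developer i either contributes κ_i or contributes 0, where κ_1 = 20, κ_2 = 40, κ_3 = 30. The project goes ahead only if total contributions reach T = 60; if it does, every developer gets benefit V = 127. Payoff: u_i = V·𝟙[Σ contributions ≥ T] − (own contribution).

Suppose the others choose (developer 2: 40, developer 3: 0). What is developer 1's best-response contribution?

20

Others' total = 40. Contributing 20 brings total to 60 ≥ 60: gain V − κ_1 = 107.
Best response: 20.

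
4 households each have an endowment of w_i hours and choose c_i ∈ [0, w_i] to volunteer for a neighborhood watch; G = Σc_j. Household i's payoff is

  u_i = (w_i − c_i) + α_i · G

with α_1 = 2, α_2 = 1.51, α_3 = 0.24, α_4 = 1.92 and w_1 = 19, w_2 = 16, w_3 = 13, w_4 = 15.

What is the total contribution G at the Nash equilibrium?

∂u_i/∂c_i = α_i − 1, so household i contributes w_i if α_i > 1, else 0.
α_i > 1 for i ∈ {1, 2, 4}; NE contributions (19, 16, 0, 15), G = 50.

50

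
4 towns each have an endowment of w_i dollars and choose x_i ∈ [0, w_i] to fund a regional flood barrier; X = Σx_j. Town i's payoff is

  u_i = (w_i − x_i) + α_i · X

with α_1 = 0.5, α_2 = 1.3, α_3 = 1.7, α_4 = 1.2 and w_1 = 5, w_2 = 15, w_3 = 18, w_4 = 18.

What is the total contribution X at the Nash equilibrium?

51

∂u_i/∂x_i = α_i − 1, so town i contributes w_i if α_i > 1, else 0.
α_i > 1 for i ∈ {2, 3, 4}; NE contributions (0, 15, 18, 18), X = 51.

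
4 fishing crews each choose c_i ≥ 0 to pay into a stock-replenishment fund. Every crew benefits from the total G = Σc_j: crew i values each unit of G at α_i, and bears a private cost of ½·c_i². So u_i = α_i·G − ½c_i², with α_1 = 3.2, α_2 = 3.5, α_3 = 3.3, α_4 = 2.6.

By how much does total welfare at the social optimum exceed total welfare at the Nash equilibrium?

Crew i's FOC: ∂u_i/∂c_i = α_i − c_i = 0, so c_i* = α_i.
NE contributions = (3.2, 3.5, 3.3, 2.6); G = 12.6.
W^NE = (Σα)·G − ½Σα_i² = 12.6² − ½·40.14 = 138.69.
Planner sets c_i = Σα_j = 12.6 for every i, so G^SO = 4·12.6 = 50.4.
W^SO = (Σα)·G^SO − ½·4·(Σα)² = (4/2)·12.6² = 317.52.
Deadweight loss = W^SO − W^NE = 178.83.

178.83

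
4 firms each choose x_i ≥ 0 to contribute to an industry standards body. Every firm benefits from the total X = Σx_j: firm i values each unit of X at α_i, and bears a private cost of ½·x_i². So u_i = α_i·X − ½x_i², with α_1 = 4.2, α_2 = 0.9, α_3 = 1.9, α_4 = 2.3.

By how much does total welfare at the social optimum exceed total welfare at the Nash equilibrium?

100.165

Firm i's FOC: ∂u_i/∂x_i = α_i − x_i = 0, so x_i* = α_i.
NE contributions = (4.2, 0.9, 1.9, 2.3); X = 9.3.
W^NE = (Σα)·X − ½Σα_i² = 9.3² − ½·27.35 = 72.815.
Planner sets x_i = Σα_j = 9.3 for every i, so X^SO = 4·9.3 = 37.2.
W^SO = (Σα)·X^SO − ½·4·(Σα)² = (4/2)·9.3² = 172.98.
Deadweight loss = W^SO − W^NE = 100.165.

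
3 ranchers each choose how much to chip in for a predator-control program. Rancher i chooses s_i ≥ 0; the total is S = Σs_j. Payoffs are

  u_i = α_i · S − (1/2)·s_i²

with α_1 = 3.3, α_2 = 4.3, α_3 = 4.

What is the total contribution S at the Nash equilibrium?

11.6

Rancher i's FOC: ∂u_i/∂s_i = α_i − s_i = 0, so s_i* = α_i.
NE contributions = (3.3, 4.3, 4); S = 11.6.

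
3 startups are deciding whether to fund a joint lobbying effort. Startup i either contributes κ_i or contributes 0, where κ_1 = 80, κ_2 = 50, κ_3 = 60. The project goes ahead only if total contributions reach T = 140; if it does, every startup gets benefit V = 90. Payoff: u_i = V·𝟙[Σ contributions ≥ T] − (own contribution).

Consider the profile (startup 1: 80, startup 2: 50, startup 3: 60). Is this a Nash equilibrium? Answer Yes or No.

Total = 190 ≥ 140: provided.
Startup 1 (pledges 80, payoff 10): dropping to 0 → total 110, payoff 0. No gain.
Startup 2 (pledges 50, payoff 40): dropping to 0 → total 140, payoff 90. Profitable deviation.

No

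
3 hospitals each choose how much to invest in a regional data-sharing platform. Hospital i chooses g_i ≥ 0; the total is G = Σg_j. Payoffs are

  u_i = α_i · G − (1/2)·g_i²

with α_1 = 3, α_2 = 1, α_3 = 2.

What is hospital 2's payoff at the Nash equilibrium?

5.5

Hospital i's FOC: ∂u_i/∂g_i = α_i − g_i = 0, so g_i* = α_i.
NE contributions = (3, 1, 2); G = 6.
u_2 = α_2·G − ½·(g_2)² = 1·6 − ½·1² = 5.5.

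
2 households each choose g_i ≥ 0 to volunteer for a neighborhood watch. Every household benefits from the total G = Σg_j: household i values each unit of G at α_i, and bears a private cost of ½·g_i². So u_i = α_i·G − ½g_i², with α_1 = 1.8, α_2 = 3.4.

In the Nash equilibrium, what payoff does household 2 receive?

11.9

Household i's FOC: ∂u_i/∂g_i = α_i − g_i = 0, so g_i* = α_i.
NE contributions = (1.8, 3.4); G = 5.2.
u_2 = α_2·G − ½·(g_2)² = 3.4·5.2 − ½·3.4² = 11.9.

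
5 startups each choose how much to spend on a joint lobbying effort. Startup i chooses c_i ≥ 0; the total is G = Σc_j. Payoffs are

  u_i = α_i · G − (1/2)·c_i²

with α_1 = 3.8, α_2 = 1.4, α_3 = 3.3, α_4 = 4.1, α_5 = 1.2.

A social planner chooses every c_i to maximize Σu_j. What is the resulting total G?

69

Planner FOC: ∂(Σu_j)/∂c_i = (Σα_j) − c_i = 0, so c_i^SO = Σα_j = 13.8 for every i; G^SO = 69.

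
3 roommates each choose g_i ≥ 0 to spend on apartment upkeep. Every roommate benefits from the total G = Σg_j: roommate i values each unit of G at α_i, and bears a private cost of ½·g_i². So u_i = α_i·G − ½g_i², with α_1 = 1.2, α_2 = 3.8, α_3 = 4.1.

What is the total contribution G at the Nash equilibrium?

Roommate i's FOC: ∂u_i/∂g_i = α_i − g_i = 0, so g_i* = α_i.
NE contributions = (1.2, 3.8, 4.1); G = 9.1.

9.1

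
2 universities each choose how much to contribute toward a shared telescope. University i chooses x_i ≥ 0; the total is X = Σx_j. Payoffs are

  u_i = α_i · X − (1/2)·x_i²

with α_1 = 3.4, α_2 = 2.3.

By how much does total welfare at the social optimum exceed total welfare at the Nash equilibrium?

University i's FOC: ∂u_i/∂x_i = α_i − x_i = 0, so x_i* = α_i.
NE contributions = (3.4, 2.3); X = 5.7.
W^NE = (Σα)·X − ½Σα_i² = 5.7² − ½·16.85 = 24.065.
Planner sets x_i = Σα_j = 5.7 for every i, so X^SO = 2·5.7 = 11.4.
W^SO = (Σα)·X^SO − ½·2·(Σα)² = (2/2)·5.7² = 32.49.
Deadweight loss = W^SO − W^NE = 8.425.

8.425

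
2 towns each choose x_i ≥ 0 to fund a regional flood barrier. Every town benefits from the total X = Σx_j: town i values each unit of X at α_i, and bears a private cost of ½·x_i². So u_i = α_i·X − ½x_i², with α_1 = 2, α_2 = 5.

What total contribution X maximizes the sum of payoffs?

14

Planner FOC: ∂(Σu_j)/∂x_i = (Σα_j) − x_i = 0, so x_i^SO = Σα_j = 7 for every i; X^SO = 14.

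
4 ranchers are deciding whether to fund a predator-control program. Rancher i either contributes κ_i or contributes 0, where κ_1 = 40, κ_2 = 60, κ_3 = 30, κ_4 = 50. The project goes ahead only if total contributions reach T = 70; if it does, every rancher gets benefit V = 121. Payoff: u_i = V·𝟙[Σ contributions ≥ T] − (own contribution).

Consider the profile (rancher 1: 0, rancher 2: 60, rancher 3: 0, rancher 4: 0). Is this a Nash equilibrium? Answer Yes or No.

Total = 60 < 70: not provided.
Rancher 1 (pledges 0, payoff 0): pledging 40 → total 100, payoff 81. Profitable deviation.

No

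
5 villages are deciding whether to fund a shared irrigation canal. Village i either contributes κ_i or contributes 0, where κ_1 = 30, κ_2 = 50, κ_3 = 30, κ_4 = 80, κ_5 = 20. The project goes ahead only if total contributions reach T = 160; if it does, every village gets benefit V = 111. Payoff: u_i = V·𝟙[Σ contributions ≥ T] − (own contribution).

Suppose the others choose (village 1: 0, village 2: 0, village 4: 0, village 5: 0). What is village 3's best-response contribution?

0

Others' total = 0. Even contributing 30 gives 30 < 160: no benefit either way.
Best response: 0.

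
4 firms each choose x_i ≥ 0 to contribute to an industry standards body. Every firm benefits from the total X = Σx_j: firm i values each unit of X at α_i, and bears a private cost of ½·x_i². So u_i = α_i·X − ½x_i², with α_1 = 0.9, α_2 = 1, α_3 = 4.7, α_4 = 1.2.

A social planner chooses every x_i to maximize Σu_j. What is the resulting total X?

31.2

Planner FOC: ∂(Σu_j)/∂x_i = (Σα_j) − x_i = 0, so x_i^SO = Σα_j = 7.8 for every i; X^SO = 31.2.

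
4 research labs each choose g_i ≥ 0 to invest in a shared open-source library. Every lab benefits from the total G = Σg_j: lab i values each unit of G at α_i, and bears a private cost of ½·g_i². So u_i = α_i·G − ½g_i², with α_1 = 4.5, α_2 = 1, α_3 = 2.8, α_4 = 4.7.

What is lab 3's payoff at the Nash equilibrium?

32.48

Lab i's FOC: ∂u_i/∂g_i = α_i − g_i = 0, so g_i* = α_i.
NE contributions = (4.5, 1, 2.8, 4.7); G = 13.
u_3 = α_3·G − ½·(g_3)² = 2.8·13 − ½·2.8² = 32.48.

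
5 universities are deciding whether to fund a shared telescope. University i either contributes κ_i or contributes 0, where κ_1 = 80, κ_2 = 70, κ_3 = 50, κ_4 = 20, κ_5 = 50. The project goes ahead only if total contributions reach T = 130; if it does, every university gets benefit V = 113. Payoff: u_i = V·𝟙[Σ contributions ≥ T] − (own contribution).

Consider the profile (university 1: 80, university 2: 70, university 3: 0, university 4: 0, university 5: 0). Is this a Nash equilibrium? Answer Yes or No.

Yes

Total = 150 ≥ 130: provided.
University 1 (pledges 80, payoff 33): dropping to 0 → total 70, payoff 0. No gain.
University 2 (pledges 70, payoff 43): dropping to 0 → total 80, payoff 0. No gain.
University 3 (pledges 0, payoff 113): pledging 50 → total 200, payoff 63. No gain.
University 4 (pledges 0, payoff 113): pledging 20 → total 170, payoff 93. No gain.
University 5 (pledges 0, payoff 113): pledging 50 → total 200, payoff 63. No gain.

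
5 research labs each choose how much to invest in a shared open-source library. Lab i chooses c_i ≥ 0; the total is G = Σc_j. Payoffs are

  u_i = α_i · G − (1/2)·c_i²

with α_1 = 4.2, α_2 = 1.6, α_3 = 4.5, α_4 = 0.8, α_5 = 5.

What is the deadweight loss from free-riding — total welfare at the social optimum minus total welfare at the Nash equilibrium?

421.86

Lab i's FOC: ∂u_i/∂c_i = α_i − c_i = 0, so c_i* = α_i.
NE contributions = (4.2, 1.6, 4.5, 0.8, 5); G = 16.1.
W^NE = (Σα)·G − ½Σα_i² = 16.1² − ½·66.09 = 226.165.
Planner sets c_i = Σα_j = 16.1 for every i, so G^SO = 5·16.1 = 80.5.
W^SO = (Σα)·G^SO − ½·5·(Σα)² = (5/2)·16.1² = 648.025.
Deadweight loss = W^SO − W^NE = 421.86.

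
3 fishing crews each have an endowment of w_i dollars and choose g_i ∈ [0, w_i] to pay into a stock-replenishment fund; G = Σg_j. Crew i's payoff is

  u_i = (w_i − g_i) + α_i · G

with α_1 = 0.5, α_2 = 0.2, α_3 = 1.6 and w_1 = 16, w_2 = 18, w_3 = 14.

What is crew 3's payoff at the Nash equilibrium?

∂u_i/∂g_i = α_i − 1, so crew i contributes w_i if α_i > 1, else 0.
α_i > 1 for i ∈ {3}; NE contributions (0, 0, 14), G = 14.
u_3 = (14 − 14) + 1.6·14 = 22.4.

22.4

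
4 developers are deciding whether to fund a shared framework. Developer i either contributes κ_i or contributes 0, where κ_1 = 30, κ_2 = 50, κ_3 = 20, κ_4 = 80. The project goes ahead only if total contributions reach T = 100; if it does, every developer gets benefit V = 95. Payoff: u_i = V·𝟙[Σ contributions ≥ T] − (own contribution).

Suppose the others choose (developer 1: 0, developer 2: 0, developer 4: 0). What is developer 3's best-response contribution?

Others' total = 0. Even contributing 20 gives 20 < 100: no benefit either way.
Best response: 0.

0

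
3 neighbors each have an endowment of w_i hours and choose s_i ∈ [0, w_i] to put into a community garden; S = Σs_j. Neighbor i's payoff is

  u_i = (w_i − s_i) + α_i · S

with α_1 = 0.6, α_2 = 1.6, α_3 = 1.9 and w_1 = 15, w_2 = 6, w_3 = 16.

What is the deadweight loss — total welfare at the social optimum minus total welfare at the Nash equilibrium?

∂u_i/∂s_i = α_i − 1, so neighbor i contributes w_i if α_i > 1, else 0.
α_i > 1 for i ∈ {2, 3}; NE contributions (0, 6, 16), S = 22.
W^NE = Σw_i − S^NE + (Σα_i)·S^NE = 37 + 3.1·22 = 105.2.
Planner: ∂(Σu_j)/∂s_i = Σα_j − 1 = 3.1 > 0, so everyone contributes w_i; S^SO = 37, W^SO = 37 + 3.1·37 = 151.7.
Deadweight loss = 46.5.

46.5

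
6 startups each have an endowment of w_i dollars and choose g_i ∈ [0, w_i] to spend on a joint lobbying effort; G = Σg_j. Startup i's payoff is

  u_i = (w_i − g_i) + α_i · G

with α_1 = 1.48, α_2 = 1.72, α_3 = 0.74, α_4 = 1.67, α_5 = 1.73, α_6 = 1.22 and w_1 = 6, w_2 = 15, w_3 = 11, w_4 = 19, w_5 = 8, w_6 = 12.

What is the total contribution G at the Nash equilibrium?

60

∂u_i/∂g_i = α_i − 1, so startup i contributes w_i if α_i > 1, else 0.
α_i > 1 for i ∈ {1, 2, 4, 5, 6}; NE contributions (6, 15, 0, 19, 8, 12), G = 60.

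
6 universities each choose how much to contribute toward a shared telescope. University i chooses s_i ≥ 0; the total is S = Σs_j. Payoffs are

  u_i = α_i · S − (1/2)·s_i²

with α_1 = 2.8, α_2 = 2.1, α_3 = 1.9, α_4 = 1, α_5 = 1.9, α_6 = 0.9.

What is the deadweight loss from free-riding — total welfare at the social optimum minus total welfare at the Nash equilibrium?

University i's FOC: ∂u_i/∂s_i = α_i − s_i = 0, so s_i* = α_i.
NE contributions = (2.8, 2.1, 1.9, 1, 1.9, 0.9); S = 10.6.
W^NE = (Σα)·S − ½Σα_i² = 10.6² − ½·21.28 = 101.72.
Planner sets s_i = Σα_j = 10.6 for every i, so S^SO = 6·10.6 = 63.6.
W^SO = (Σα)·S^SO − ½·6·(Σα)² = (6/2)·10.6² = 337.08.
Deadweight loss = W^SO − W^NE = 235.36.

235.36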